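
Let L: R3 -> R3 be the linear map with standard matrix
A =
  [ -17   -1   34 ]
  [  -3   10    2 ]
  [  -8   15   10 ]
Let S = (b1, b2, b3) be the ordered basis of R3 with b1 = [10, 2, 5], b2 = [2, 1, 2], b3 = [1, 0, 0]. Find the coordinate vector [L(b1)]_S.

Column 1 of [L]_S is the S-coordinate vector of L(b1).
In standard coordinates L(b1) = A b1 = [-2, 0, 0].
Converting to S: [-2, 0, 0] = 0·b1 + 0·b2 - 2b3, so the coordinate vector is [0, 0, -2].

[0, 0, -2]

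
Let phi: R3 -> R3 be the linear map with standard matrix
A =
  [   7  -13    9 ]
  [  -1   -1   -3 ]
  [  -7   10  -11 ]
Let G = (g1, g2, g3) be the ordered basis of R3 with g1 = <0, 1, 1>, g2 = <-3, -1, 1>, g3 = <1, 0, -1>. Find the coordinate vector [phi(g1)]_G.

<-3, 1, -1>

Compute phi(g1) = A g1 = <-4, -4, -1> in standard coordinates.
Then write this in G-coordinates: solve for y in y_1 g1 + ... + y_3 g3 = <-4, -4, -1>.
This gives y = <-3, 1, -1>, which is column 1 of [phi]_G.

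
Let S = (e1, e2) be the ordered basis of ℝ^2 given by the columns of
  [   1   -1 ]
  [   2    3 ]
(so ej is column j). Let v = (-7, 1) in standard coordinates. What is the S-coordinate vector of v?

[v]_S is the unique c with M c = v, where M has columns e1, e2.
System: c_1 - c_2 = -7, 2c_1 + 3c_2 = 1; solving gives c_1 = -4, c_2 = 3.
Check: -4e1 + 3e2 = (-7, 1).

(-4, 3)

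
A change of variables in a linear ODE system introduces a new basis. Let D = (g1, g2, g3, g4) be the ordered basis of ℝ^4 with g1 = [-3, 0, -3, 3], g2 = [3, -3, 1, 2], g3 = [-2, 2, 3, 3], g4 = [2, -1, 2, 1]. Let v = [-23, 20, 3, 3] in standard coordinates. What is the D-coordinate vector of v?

[0, -3, 4, -3]

We seek scalars with c_1 g1 + ... + c_4 g4 = v; equivalently solve M c = v where the columns of M are g1, ..., g4.
Solving this 4x4 system gives c = (0, -3, 4, -3).
Check: 0·g1 - 3g2 + 4g3 - 3g4 = [-23, 20, 3, 3].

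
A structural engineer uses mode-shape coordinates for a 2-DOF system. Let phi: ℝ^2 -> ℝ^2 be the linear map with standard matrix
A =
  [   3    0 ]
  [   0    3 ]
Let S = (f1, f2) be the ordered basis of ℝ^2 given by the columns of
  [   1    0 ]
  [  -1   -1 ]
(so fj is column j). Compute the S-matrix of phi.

With P the matrix whose columns are f1, f2, [phi]_S = P^(-1) A P.
Column by column: phi(f1) = A f1 = (3, -3); its S-coordinates (3, 0) give column 1.
Continuing for each basis vector yields [phi]_S = [[3, 0], [0, 3]].

[[3, 0], [0, 3]]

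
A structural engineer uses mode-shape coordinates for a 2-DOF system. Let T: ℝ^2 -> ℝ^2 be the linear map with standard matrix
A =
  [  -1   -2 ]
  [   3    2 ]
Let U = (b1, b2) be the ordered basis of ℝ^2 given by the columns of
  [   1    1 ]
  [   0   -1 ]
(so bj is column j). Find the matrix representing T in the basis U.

[[2, 2], [-3, -1]]

With P the matrix whose columns are b1, b2, [T]_U = P^(-1) A P.
Column by column: T(b1) = A b1 = (-1, 3); its U-coordinates (2, -3) give column 1.
Continuing for each basis vector yields [T]_U = [[2, 2], [-3, -1]].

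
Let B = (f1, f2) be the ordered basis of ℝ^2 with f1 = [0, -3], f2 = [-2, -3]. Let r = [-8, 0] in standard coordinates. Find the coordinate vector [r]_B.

We seek scalars with c_1 f1 + c_2 f2 = r; equivalently solve M c = r where the columns of M are f1, f2.
System: 0c_1 - 2c_2 = -8, -3c_1 - 3c_2 = 0; solving gives c_1 = -4, c_2 = 4.
Check: -4f1 + 4f2 = [-8, 0].

[-4, 4]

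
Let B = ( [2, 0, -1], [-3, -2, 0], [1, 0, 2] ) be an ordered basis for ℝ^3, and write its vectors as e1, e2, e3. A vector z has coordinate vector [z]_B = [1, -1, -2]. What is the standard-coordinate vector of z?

The coordinates say z = e1 - e2 - 2e3; adding the scaled basis vectors gives [3, 2, -5].

[3, 2, -5]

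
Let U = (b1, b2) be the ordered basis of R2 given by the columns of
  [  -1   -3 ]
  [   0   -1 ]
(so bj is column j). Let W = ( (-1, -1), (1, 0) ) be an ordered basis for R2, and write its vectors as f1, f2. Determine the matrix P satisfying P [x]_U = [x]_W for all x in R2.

[[0, 1], [-1, -2]]

Let M have columns bj and N have columns fj. Then for every x, N [x]_W = x = M [x]_U, so P = N^(-1) M.
Since det N = 1, N^(-1) has integer entries; multiplying gives P = [[0, 1], [-1, -2]].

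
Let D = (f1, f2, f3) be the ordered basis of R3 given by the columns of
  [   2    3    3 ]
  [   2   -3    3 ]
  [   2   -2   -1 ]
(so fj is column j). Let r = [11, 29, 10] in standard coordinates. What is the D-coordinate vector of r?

[4, -3, 4]

Write r = c_1 f1 + ... + c_3 f3 and solve for the c_i.
Row-reducing the augmented matrix [M | r] gives c = (4, -3, 4).
Check: 4f1 - 3f2 + 4f3 = [11, 29, 10].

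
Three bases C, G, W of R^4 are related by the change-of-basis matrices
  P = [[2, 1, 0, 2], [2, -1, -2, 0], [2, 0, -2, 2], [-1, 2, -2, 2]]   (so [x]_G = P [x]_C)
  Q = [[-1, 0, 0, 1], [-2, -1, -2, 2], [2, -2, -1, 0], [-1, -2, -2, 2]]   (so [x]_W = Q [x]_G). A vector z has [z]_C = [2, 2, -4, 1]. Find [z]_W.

[4, -30, -18, -32]

First [z]_G = P [z]_C = [8, 10, 14, 12].
Then [z]_W = Q [z]_G = [4, -30, -18, -32].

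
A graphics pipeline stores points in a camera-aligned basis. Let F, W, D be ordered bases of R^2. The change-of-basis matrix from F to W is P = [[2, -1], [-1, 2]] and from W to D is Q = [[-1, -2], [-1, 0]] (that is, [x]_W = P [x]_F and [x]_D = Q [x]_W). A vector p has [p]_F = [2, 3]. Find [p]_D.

Apply P to get W-coordinates [1, 4], then Q to get D-coordinates.
The result is [p]_D = [-9, -1].

[-9, -1]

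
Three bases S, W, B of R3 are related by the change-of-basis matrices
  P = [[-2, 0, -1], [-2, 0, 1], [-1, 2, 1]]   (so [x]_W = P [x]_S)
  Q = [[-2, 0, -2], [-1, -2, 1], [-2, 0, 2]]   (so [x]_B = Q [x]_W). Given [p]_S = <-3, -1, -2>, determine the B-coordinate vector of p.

<-14, -17, -18>

Composing the changes, [p]_B = Q P [p]_S.
Q P = [[6, -4, 0], [5, 2, 0], [2, 4, 4]]; applying this to <-3, -1, -2> gives <-14, -17, -18>.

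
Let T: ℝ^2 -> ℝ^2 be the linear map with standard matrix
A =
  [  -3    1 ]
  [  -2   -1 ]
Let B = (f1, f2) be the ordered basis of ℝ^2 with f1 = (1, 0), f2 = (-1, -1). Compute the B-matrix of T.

[[-1, -1], [2, -3]]

With P the matrix whose columns are f1, f2, [T]_B = P^(-1) A P.
Column by column: T(f1) = A f1 = (-3, -2); its B-coordinates (-1, 2) give column 1.
Continuing for each basis vector yields [T]_B = [[-1, -1], [2, -3]].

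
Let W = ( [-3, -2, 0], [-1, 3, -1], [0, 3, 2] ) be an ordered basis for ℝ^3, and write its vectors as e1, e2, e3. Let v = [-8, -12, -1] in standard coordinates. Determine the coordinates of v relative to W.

Write v = c_1 e1 + ... + c_3 e3 and solve for the c_i.
Row-reducing the augmented matrix [M | v] gives c = (3, -1, -1).
Check: 3e1 - e2 - e3 = [-8, -12, -1].

[3, -1, -1]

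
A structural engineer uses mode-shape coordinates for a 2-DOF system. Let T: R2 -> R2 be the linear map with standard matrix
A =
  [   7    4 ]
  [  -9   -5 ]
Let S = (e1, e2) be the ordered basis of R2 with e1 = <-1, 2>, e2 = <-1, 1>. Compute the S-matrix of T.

[[0, 1], [-1, 2]]

The j-th column of [T]_S is [T(ej)]_S.
T(e1) = A e1 = <1, -1> = 0·e1 - e2, so column 1 is <0, -1>.
Repeating for e2 and assembling the columns gives [[0, 1], [-1, 2]].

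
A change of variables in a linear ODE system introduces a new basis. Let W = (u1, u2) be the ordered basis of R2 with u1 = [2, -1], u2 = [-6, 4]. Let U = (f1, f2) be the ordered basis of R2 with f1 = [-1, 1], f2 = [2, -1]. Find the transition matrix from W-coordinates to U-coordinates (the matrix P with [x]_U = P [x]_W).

[[0, 2], [1, -2]]

Take x = uj: its W-coordinates are the j-th standard unit vector, so P e_j — column j of P — equals [uj]_U.
u1 = 0·f1 + f2, giving column 1 = [0, 1]; repeating for each j gives P = [[0, 2], [1, -2]].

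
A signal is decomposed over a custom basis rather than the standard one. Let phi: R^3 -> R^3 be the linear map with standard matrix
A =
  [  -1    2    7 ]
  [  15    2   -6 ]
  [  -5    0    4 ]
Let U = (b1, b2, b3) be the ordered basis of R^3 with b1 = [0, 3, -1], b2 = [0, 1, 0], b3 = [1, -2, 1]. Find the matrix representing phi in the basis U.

[[3, 2, 3], [1, 0, 0], [-1, 2, 2]]

With P the matrix whose columns are b1, ..., b3, [phi]_U = P^(-1) A P.
Column by column: phi(b1) = A b1 = [-1, 12, -4]; its U-coordinates [3, 1, -1] give column 1.
Continuing for each basis vector yields [phi]_U = [[3, 2, 3], [1, 0, 0], [-1, 2, 2]].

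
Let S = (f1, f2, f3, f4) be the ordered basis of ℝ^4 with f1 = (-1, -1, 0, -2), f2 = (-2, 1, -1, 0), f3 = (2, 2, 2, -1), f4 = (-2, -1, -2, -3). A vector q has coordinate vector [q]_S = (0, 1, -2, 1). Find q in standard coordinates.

By definition q = 0·f1 + f2 - 2f3 + f4.
Summing componentwise gives (-8, -4, -7, -1).

(-8, -4, -7, -1)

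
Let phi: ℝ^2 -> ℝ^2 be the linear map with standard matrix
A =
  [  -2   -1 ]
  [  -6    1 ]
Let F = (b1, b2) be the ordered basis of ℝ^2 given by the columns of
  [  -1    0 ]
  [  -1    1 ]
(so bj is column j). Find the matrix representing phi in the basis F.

Let P have columns b1, b2. Then [phi]_F = P^(-1) A P.
Here det P = -1, so P^(-1) is integer; computing A P first and then P^(-1)(A P) gives [[-3, 1], [2, 2]].

[[-3, 1], [2, 2]]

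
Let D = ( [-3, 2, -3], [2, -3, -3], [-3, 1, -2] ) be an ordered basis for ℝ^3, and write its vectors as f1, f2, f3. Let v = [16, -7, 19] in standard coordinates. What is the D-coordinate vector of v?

[-4, -1, -2]

Write v = c_1 f1 + ... + c_3 f3 and solve for the c_i.
Row-reducing the augmented matrix [M | v] gives c = (-4, -1, -2).
Check: -4f1 - f2 - 2f3 = [16, -7, 19].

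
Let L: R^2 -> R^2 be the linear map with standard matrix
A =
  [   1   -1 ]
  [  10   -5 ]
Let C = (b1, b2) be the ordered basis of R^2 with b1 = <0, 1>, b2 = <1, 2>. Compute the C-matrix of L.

The j-th column of [L]_C is [L(bj)]_C.
L(b1) = A b1 = <-1, -5> = -3b1 - b2, so column 1 is <-3, -1>.
Repeating for b2 and assembling the columns gives [[-3, 2], [-1, -1]].

[[-3, 2], [-1, -1]]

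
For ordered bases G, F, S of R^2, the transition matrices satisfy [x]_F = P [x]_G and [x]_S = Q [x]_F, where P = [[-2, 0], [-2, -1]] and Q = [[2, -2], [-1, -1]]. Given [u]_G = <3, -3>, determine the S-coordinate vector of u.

<-6, 9>

First [u]_F = P [u]_G = <-6, -3>.
Then [u]_S = Q [u]_F = <-6, 9>.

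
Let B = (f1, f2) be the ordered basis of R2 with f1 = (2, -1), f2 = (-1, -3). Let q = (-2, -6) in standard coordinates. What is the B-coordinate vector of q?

Write q = c_1 f1 + c_2 f2 and solve for the c_i.
System: 2c_1 - c_2 = -2, -c_1 - 3c_2 = -6; solving gives c_1 = 0, c_2 = 2.
Check: 0·f1 + 2f2 = (-2, -6).

(0, 2)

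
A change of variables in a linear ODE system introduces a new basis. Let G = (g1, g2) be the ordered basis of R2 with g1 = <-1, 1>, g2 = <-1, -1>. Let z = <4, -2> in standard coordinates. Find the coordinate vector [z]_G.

We seek scalars with c_1 g1 + c_2 g2 = z; equivalently solve M c = z where the columns of M are g1, g2.
System: -c_1 - c_2 = 4, c_1 - c_2 = -2; solving gives c_1 = -3, c_2 = -1.
Check: -3g1 - g2 = <4, -2>.

<-3, -1>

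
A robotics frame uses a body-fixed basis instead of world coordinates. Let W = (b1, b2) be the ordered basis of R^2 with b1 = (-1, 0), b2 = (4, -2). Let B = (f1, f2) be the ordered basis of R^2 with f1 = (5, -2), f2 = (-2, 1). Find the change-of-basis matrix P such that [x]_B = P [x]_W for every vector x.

[[-1, 0], [-2, -2]]

Let M have columns bj and N have columns fj. Then for every x, N [x]_B = x = M [x]_W, so P = N^(-1) M.
Since det N = 1, N^(-1) has integer entries; multiplying gives P = [[-1, 0], [-2, -2]].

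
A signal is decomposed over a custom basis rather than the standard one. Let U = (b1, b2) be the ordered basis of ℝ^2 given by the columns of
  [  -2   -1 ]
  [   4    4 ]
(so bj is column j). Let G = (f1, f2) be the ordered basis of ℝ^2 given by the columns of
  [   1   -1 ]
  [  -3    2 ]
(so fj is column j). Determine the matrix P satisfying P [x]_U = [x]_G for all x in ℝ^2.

Let M have columns bj and N have columns fj. Then for every x, N [x]_G = x = M [x]_U, so P = N^(-1) M.
Since det N = -1, N^(-1) has integer entries; multiplying gives P = [[0, -2], [2, -1]].

[[0, -2], [2, -1]]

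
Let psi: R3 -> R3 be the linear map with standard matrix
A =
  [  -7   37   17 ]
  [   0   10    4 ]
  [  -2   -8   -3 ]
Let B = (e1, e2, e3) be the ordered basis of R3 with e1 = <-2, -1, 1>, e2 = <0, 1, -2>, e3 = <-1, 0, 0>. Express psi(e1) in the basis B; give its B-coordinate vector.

Compute psi(e1) = A e1 = <-6, -6, 9> in standard coordinates.
Then write this in B-coordinates: solve for y in y_1 e1 + ... + y_3 e3 = <-6, -6, 9>.
This gives y = <3, -3, 0>, which is column 1 of [psi]_B.

<3, -3, 0>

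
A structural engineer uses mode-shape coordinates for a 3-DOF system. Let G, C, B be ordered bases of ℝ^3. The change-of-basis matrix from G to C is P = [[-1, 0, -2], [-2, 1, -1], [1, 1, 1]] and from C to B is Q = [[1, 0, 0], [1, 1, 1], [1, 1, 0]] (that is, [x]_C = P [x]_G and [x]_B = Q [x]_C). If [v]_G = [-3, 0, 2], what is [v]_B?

Composing the changes, [v]_B = Q P [v]_G.
Q P = [[-1, 0, -2], [-2, 2, -2], [-3, 1, -3]]; applying this to [-3, 0, 2] gives [-1, 2, 3].

[-1, 2, 3]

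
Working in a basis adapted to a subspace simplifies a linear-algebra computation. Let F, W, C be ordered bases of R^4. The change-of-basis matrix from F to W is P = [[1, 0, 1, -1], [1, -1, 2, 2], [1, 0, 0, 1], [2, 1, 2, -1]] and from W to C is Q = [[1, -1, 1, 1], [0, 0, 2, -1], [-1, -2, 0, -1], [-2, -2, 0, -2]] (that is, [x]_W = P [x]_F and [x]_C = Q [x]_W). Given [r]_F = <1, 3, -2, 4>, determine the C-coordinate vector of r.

Composing the changes, [r]_C = Q P [r]_F.
Q P = [[3, 2, 1, -3], [0, -1, -2, 3], [-5, 1, -7, -2], [-8, 0, -10, 0]]; applying this to <1, 3, -2, 4> gives <-5, 13, 4, 12>.

<-5, 13, 4, 12>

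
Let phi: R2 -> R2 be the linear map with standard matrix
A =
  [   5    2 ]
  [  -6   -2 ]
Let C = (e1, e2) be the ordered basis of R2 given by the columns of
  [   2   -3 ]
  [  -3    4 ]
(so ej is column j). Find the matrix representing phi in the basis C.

With P the matrix whose columns are e1, e2, [phi]_C = P^(-1) A P.
Column by column: phi(e1) = A e1 = [4, -6]; its C-coordinates [2, 0] give column 1.
Continuing for each basis vector yields [phi]_C = [[2, -2], [0, 1]].

[[2, -2], [0, 1]]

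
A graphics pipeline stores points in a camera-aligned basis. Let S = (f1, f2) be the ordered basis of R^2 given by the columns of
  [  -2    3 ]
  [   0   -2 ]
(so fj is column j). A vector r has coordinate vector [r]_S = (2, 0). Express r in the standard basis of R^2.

The coordinates say r = 2f1 + 0·f2; adding the scaled basis vectors gives (-4, 0).

(-4, 0)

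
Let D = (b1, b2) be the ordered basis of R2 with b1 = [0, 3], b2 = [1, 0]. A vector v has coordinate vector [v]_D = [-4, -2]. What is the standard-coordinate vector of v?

[-2, -12]

v = M [v]_D, where M has columns b1, b2.
Carrying out the matrix-vector product, v = [-2, -12].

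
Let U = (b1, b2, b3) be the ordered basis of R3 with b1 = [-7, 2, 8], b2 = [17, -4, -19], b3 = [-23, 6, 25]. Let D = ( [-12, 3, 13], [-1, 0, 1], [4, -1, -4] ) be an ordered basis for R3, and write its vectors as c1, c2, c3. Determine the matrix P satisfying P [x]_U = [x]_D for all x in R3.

Let M have columns bj and N have columns cj. Then for every x, N [x]_D = x = M [x]_U, so P = N^(-1) M.
Since det N = 1, N^(-1) has integer entries; multiplying gives P = [[1, -2, 2], [-1, -1, -1], [1, -2, 0]].

[[1, -2, 2], [-1, -1, -1], [1, -2, 0]]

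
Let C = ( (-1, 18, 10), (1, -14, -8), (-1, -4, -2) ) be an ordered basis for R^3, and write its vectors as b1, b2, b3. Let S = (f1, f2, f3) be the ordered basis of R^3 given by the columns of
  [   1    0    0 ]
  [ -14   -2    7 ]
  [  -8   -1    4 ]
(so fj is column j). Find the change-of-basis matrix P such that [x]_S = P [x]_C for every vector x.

[[-1, 1, -1], [-2, 0, 2], [0, 0, -2]]

Column j of P is [bj]_S, since P maps C-coordinates to S-coordinates.
Expressing b1 in S: b1 = -f1 - 2f2 + 0·f3, so column 1 of P is (-1, -2, 0).
Doing the same for each bj gives P = [[-1, 1, -1], [-2, 0, 2], [0, 0, -2]].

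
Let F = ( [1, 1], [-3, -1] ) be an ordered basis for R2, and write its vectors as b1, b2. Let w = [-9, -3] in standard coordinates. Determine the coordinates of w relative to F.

[0, 3]

We seek scalars with c_1 b1 + c_2 b2 = w; equivalently solve M c = w where the columns of M are b1, b2.
System: c_1 - 3c_2 = -9, c_1 - c_2 = -3; solving gives c_1 = 0, c_2 = 3.
Check: 0·b1 + 3b2 = [-9, -3].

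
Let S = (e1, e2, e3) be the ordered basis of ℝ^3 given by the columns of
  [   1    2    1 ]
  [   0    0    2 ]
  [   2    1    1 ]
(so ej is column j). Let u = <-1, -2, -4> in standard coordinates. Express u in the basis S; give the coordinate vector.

[u]_S is the unique c with M c = u, where M has columns e1, ..., e3.
Row-reducing the augmented matrix [M | u] gives c = (-2, 1, -1).
Check: -2e1 + e2 - e3 = <-1, -2, -4>.

<-2, 1, -1>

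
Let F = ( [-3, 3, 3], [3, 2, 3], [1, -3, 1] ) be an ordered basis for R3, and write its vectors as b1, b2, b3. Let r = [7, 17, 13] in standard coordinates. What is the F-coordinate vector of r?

We seek scalars with c_1 b1 + ... + c_3 b3 = r; equivalently solve M c = r where the columns of M are b1, ..., b3.
Gaussian elimination on [M | r] yields c = (1, 4, -2).
Check: b1 + 4b2 - 2b3 = [7, 17, 13].

[1, 4, -2]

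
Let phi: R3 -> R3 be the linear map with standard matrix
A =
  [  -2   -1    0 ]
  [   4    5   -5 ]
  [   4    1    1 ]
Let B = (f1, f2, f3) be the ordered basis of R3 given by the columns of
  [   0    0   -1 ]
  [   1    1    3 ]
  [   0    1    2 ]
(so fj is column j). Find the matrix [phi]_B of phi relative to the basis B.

The j-th column of [phi]_B is [phi(fj)]_B.
phi(f1) = A f1 = (-1, 5, 1) = 3f1 - f2 + f3, so column 1 is (3, -1, 1).
Repeating for f2, f3 and assembling the columns gives [[3, -3, -1], [-1, 0, -1], [1, 1, 1]].

[[3, -3, -1], [-1, 0, -1], [1, 1, 1]]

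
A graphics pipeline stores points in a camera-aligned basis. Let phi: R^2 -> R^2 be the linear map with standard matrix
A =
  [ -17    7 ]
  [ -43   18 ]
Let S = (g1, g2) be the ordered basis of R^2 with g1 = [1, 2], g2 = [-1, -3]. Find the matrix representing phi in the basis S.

[[-2, -1], [1, 3]]

The j-th column of [phi]_S is [phi(gj)]_S.
phi(g1) = A g1 = [-3, -7] = -2g1 + g2, so column 1 is [-2, 1].
Repeating for g2 and assembling the columns gives [[-2, -1], [1, 3]].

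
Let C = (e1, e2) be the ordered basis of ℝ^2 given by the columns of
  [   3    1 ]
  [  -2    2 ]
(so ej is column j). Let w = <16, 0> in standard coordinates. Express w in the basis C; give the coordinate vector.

We seek scalars with c_1 e1 + c_2 e2 = w; equivalently solve M c = w where the columns of M are e1, e2.
System: 3c_1 + c_2 = 16, -2c_1 + 2c_2 = 0; solving gives c_1 = 4, c_2 = 4.
Check: 4e1 + 4e2 = <16, 0>.

<4, 4>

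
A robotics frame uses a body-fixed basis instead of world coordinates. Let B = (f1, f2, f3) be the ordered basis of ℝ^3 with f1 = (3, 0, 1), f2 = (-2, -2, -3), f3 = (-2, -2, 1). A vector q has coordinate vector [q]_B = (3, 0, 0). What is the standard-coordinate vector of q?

q = M [q]_B, where M has columns f1, ..., f3.
Carrying out the matrix-vector product, q = (9, 0, 3).

(9, 0, 3)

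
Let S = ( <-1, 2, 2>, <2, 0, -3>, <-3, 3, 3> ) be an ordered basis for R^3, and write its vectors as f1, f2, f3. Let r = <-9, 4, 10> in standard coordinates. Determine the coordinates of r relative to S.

<-1, -2, 2>

Write r = c_1 f1 + ... + c_3 f3 and solve for the c_i.
Row-reducing the augmented matrix [M | r] gives c = (-1, -2, 2).
Check: -f1 - 2f2 + 2f3 = <-9, 4, 10>.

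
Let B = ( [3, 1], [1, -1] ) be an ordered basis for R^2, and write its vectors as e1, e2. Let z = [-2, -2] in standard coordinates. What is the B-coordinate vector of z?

[-1, 1]

Write z = c_1 e1 + c_2 e2 and solve for the c_i.
System: 3c_1 + c_2 = -2, c_1 - c_2 = -2; solving gives c_1 = -1, c_2 = 1.
Check: -e1 + e2 = [-2, -2].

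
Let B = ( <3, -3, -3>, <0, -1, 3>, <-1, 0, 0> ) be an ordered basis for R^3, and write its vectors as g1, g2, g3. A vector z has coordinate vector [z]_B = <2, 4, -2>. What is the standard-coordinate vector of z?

z = M [z]_B, where M has columns g1, ..., g3.
Carrying out the matrix-vector product, z = <8, -10, 6>.

<8, -10, 6>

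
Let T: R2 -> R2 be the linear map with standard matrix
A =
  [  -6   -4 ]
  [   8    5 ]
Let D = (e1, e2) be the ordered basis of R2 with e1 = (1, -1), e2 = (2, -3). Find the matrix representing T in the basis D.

Let P have columns e1, e2. Then [T]_D = P^(-1) A P.
Here det P = -1, so P^(-1) is integer; computing A P first and then P^(-1)(A P) gives [[0, 2], [-1, -1]].

[[0, 2], [-1, -1]]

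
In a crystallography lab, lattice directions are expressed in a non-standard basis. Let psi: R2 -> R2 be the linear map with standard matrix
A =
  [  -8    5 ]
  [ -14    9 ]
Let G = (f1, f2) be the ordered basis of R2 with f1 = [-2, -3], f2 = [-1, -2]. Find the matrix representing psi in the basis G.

[[-1, 0], [1, 2]]

The j-th column of [psi]_G is [psi(fj)]_G.
psi(f1) = A f1 = [1, 1] = -f1 + f2, so column 1 is [-1, 1].
Repeating for f2 and assembling the columns gives [[-1, 0], [1, 2]].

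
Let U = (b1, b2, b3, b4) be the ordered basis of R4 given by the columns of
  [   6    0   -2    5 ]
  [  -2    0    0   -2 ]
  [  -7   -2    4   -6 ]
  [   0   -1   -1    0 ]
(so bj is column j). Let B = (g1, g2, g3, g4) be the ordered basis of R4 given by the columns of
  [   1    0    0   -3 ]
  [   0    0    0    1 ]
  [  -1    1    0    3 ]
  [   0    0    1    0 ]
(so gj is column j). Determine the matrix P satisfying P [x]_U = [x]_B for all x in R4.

[[0, 0, -2, -1], [-1, -2, 2, -1], [0, -1, -1, 0], [-2, 0, 0, -2]]

Column j of P is [bj]_B, since P maps U-coordinates to B-coordinates.
Expressing b1 in B: b1 = 0·g1 - g2 + 0·g3 - 2g4, so column 1 of P is (0, -1, 0, -2).
Doing the same for each bj gives P = [[0, 0, -2, -1], [-1, -2, 2, -1], [0, -1, -1, 0], [-2, 0, 0, -2]].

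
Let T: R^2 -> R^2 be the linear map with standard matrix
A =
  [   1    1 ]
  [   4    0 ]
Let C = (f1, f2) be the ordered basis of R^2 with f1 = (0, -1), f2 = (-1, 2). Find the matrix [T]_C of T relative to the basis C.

[[2, 2], [1, -1]]

With P the matrix whose columns are f1, f2, [T]_C = P^(-1) A P.
Column by column: T(f1) = A f1 = (-1, 0); its C-coordinates (2, 1) give column 1.
Continuing for each basis vector yields [T]_C = [[2, 2], [1, -1]].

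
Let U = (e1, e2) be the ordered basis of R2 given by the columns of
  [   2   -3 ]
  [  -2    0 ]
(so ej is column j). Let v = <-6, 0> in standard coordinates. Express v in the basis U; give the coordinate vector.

<0, 2>

We seek scalars with c_1 e1 + c_2 e2 = v; equivalently solve M c = v where the columns of M are e1, e2.
System: 2c_1 - 3c_2 = -6, -2c_1 + 0c_2 = 0; solving gives c_1 = 0, c_2 = 2.
Check: 0·e1 + 2e2 = <-6, 0>.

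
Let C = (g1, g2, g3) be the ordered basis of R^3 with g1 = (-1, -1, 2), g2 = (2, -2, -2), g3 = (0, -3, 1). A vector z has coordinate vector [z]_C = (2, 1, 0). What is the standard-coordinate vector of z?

By definition z = 2g1 + g2 + 0·g3.
Summing componentwise gives (0, -4, 2).

(0, -4, 2)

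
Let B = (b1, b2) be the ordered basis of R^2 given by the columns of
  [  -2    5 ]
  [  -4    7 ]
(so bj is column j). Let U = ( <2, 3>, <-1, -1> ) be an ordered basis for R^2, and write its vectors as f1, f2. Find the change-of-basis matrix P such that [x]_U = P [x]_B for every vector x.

Let M have columns bj and N have columns fj. Then for every x, N [x]_U = x = M [x]_B, so P = N^(-1) M.
Since det N = 1, N^(-1) has integer entries; multiplying gives P = [[-2, 2], [-2, -1]].

[[-2, 2], [-2, -1]]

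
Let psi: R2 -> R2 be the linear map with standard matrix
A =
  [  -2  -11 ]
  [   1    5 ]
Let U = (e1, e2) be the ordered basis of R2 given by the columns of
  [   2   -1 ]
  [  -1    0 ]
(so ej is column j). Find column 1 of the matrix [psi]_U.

[3, -1]

Compute psi(e1) = A e1 = [7, -3] in standard coordinates.
Then write this in U-coordinates: solve for y in y_1 e1 + y_2 e2 = [7, -3].
This gives y = [3, -1], which is column 1 of [psi]_U.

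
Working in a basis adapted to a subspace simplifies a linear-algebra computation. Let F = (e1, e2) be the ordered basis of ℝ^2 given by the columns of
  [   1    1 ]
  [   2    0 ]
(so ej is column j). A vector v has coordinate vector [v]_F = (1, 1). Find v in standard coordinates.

(2, 2)

By definition v = e1 + e2.
Summing componentwise gives (2, 2).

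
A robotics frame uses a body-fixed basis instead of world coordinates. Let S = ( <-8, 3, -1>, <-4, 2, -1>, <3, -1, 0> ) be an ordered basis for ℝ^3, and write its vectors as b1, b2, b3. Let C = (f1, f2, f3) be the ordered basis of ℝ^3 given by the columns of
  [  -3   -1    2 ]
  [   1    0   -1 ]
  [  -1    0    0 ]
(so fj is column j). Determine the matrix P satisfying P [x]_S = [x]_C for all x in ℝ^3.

[[1, 1, 0], [1, -1, -1], [-2, -1, 1]]

Column j of P is [bj]_C, since P maps S-coordinates to C-coordinates.
Expressing b1 in C: b1 = f1 + f2 - 2f3, so column 1 of P is <1, 1, -2>.
Doing the same for each bj gives P = [[1, 1, 0], [1, -1, -1], [-2, -1, 1]].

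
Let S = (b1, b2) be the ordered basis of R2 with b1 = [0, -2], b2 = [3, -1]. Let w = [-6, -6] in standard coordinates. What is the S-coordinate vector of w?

[4, -2]

We seek scalars with c_1 b1 + c_2 b2 = w; equivalently solve M c = w where the columns of M are b1, b2.
System: 0c_1 + 3c_2 = -6, -2c_1 - c_2 = -6; solving gives c_1 = 4, c_2 = -2.
Check: 4b1 - 2b2 = [-6, -6].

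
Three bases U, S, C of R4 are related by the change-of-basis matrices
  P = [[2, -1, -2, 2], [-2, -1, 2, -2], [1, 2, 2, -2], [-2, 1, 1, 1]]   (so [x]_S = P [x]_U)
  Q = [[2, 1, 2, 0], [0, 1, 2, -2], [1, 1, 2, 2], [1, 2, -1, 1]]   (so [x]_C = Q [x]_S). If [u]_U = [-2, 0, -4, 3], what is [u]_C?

First [u]_S = P [u]_U = [10, -10, -16, 3].
Then [u]_C = Q [u]_S = [-22, -48, -26, 9].

[-22, -48, -26, 9]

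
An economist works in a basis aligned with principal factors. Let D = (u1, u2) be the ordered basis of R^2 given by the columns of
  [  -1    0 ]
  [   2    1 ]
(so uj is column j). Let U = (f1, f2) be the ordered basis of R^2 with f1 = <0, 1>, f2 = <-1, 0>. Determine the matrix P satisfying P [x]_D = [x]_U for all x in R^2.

[[2, 1], [1, 0]]

Column j of P is [uj]_U, since P maps D-coordinates to U-coordinates.
Expressing u1 in U: u1 = 2f1 + f2, so column 1 of P is <2, 1>.
Doing the same for each uj gives P = [[2, 1], [1, 0]].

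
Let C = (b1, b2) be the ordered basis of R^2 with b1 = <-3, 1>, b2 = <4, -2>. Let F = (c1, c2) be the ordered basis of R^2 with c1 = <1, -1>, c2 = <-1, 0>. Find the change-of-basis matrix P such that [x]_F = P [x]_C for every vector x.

[[-1, 2], [2, -2]]

Let M have columns bj and N have columns cj. Then for every x, N [x]_F = x = M [x]_C, so P = N^(-1) M.
Since det N = -1, N^(-1) has integer entries; multiplying gives P = [[-1, 2], [2, -2]].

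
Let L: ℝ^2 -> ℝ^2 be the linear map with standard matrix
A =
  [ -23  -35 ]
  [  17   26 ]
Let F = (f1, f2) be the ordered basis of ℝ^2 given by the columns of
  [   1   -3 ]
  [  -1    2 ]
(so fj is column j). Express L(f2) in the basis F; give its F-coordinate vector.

Column 2 of [L]_F is the F-coordinate vector of L(f2).
In standard coordinates L(f2) = A f2 = <-1, 1>.
Converting to F: <-1, 1> = -f1 + 0·f2, so the coordinate vector is <-1, 0>.

<-1, 0>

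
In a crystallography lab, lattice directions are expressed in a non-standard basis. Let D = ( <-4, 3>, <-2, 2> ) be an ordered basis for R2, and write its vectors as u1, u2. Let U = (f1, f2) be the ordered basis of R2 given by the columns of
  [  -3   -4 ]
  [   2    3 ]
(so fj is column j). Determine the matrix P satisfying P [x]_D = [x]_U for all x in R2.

Column j of P is [uj]_U, since P maps D-coordinates to U-coordinates.
Expressing u1 in U: u1 = 0·f1 + f2, so column 1 of P is <0, 1>.
Doing the same for each uj gives P = [[0, -2], [1, 2]].

[[0, -2], [1, 2]]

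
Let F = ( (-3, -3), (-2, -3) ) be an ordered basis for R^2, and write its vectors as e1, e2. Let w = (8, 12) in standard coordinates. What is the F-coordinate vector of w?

We seek scalars with c_1 e1 + c_2 e2 = w; equivalently solve M c = w where the columns of M are e1, e2.
System: -3c_1 - 2c_2 = 8, -3c_1 - 3c_2 = 12; solving gives c_1 = 0, c_2 = -4.
Check: 0·e1 - 4e2 = (8, 12).

(0, -4)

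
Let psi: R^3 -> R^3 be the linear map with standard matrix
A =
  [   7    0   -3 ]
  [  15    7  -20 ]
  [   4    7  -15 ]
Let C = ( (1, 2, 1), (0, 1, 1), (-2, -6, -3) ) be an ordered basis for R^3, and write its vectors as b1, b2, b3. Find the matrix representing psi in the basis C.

[[0, 1, -1], [-3, -3, 2], [-2, 2, 2]]

Let P have columns b1, ..., b3. Then [psi]_C = P^(-1) A P.
Here det P = 1, so P^(-1) is integer; computing A P first and then P^(-1)(A P) gives [[0, 1, -1], [-3, -3, 2], [-2, 2, 2]].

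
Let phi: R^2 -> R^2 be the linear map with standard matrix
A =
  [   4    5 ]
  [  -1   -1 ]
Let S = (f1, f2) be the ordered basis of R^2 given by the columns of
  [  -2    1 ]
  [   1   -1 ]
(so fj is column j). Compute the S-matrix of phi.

With P the matrix whose columns are f1, f2, [phi]_S = P^(-1) A P.
Column by column: phi(f1) = A f1 = (-3, 1); its S-coordinates (2, 1) give column 1.
Continuing for each basis vector yields [phi]_S = [[2, 1], [1, 1]].

[[2, 1], [1, 1]]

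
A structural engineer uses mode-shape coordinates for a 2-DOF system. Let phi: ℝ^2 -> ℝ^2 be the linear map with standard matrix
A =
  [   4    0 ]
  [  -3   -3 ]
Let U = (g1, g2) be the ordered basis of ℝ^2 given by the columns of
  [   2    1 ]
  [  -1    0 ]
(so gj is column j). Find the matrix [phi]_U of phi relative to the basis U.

With P the matrix whose columns are g1, g2, [phi]_U = P^(-1) A P.
Column by column: phi(g1) = A g1 = (8, -3); its U-coordinates (3, 2) give column 1.
Continuing for each basis vector yields [phi]_U = [[3, 3], [2, -2]].

[[3, 3], [2, -2]]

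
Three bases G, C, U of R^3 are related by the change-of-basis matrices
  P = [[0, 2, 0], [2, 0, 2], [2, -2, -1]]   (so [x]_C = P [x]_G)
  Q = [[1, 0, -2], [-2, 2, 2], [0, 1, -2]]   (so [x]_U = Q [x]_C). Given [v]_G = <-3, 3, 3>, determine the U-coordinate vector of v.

<36, -42, 30>

Composing the changes, [v]_U = Q P [v]_G.
Q P = [[-4, 6, 2], [8, -8, 2], [-2, 4, 4]]; applying this to <-3, 3, 3> gives <36, -42, 30>.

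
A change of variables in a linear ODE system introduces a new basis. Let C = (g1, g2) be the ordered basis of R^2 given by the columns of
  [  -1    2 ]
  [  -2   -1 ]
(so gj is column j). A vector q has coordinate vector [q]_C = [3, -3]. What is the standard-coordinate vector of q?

q = M [q]_C, where M has columns g1, g2.
Carrying out the matrix-vector product, q = [-9, -3].

[-9, -3]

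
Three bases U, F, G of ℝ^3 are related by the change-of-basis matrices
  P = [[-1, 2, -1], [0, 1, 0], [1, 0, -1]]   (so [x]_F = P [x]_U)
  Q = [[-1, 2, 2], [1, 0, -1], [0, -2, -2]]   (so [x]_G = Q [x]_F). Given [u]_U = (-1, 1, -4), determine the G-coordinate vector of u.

Apply P to get F-coordinates (7, 1, 3), then Q to get G-coordinates.
The result is [u]_G = (1, 4, -8).

(1, 4, -8)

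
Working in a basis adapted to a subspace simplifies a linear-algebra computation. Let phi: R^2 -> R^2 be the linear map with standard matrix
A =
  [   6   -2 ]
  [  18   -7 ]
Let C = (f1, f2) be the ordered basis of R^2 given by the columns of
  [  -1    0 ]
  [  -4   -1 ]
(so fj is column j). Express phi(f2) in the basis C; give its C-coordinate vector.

Column 2 of [phi]_C is the C-coordinate vector of phi(f2).
In standard coordinates phi(f2) = A f2 = <2, 7>.
Converting to C: <2, 7> = -2f1 + f2, so the coordinate vector is <-2, 1>.

<-2, 1>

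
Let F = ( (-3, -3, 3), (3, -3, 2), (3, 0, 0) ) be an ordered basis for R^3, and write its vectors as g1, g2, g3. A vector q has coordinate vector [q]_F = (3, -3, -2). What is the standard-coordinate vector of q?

(-24, 0, 3)

The coordinates say q = 3g1 - 3g2 - 2g3; adding the scaled basis vectors gives (-24, 0, 3).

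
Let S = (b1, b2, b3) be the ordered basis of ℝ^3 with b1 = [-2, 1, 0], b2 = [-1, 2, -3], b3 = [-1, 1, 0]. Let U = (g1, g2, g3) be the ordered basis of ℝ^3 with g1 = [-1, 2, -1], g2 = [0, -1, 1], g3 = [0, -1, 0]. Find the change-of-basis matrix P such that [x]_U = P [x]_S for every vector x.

Take x = bj: its S-coordinates are the j-th standard unit vector, so P e_j — column j of P — equals [bj]_U.
b1 = 2g1 + 2g2 + g3, giving column 1 = [2, 2, 1]; repeating for each j gives P = [[2, 1, 1], [2, -2, 1], [1, 2, 0]].

[[2, 1, 1], [2, -2, 1], [1, 2, 0]]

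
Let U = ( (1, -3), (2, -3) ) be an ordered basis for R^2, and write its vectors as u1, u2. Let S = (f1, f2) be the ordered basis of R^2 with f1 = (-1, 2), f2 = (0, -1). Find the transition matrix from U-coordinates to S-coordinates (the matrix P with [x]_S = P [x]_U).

[[-1, -2], [1, -1]]

Take x = uj: its U-coordinates are the j-th standard unit vector, so P e_j — column j of P — equals [uj]_S.
u1 = -f1 + f2, giving column 1 = (-1, 1); repeating for each j gives P = [[-1, -2], [1, -1]].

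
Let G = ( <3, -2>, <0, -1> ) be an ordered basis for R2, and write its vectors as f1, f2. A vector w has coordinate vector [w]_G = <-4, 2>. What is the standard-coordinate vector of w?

<-12, 6>

The coordinates say w = -4f1 + 2f2; adding the scaled basis vectors gives <-12, 6>.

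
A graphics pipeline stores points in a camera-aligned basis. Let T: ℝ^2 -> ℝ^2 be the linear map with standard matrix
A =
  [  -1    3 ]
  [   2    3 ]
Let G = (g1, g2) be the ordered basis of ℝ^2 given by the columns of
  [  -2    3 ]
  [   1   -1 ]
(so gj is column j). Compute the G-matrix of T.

Let P have columns g1, g2. Then [T]_G = P^(-1) A P.
Here det P = -1, so P^(-1) is integer; computing A P first and then P^(-1)(A P) gives [[2, 3], [3, 0]].

[[2, 3], [3, 0]]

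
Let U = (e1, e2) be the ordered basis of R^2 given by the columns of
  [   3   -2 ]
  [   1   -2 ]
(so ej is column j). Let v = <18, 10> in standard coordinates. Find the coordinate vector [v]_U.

<4, -3>

We seek scalars with c_1 e1 + c_2 e2 = v; equivalently solve M c = v where the columns of M are e1, e2.
System: 3c_1 - 2c_2 = 18, c_1 - 2c_2 = 10; solving gives c_1 = 4, c_2 = -3.
Check: 4e1 - 3e2 = <18, 10>.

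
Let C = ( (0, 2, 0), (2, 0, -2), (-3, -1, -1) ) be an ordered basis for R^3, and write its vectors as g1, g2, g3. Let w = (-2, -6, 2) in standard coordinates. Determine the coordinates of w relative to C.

(-3, -1, 0)

Write w = c_1 g1 + ... + c_3 g3 and solve for the c_i.
Row-reducing the augmented matrix [M | w] gives c = (-3, -1, 0).
Check: -3g1 - g2 + 0·g3 = (-2, -6, 2).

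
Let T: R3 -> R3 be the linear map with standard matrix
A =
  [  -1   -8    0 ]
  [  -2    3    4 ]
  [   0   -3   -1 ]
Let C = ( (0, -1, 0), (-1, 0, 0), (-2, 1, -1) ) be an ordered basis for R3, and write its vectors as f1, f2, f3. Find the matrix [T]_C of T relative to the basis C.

The j-th column of [T]_C is [T(fj)]_C.
T(f1) = A f1 = (8, -3, 3) = 0·f1 - 2f2 - 3f3, so column 1 is (0, -2, -3).
Repeating for f2, f3 and assembling the columns gives [[0, -2, -1], [-2, -1, 2], [-3, 0, 2]].

[[0, -2, -1], [-2, -1, 2], [-3, 0, 2]]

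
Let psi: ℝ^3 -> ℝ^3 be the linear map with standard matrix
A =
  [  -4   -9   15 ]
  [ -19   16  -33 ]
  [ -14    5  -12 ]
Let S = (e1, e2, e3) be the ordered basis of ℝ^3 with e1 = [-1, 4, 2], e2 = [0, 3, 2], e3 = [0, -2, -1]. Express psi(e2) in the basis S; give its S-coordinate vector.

Compute psi(e2) = A e2 = [3, -18, -9] in standard coordinates.
Then write this in S-coordinates: solve for y in y_1 e1 + ... + y_3 e3 = [3, -18, -9].
This gives y = [-3, 0, 3], which is column 2 of [psi]_S.

[-3, 0, 3]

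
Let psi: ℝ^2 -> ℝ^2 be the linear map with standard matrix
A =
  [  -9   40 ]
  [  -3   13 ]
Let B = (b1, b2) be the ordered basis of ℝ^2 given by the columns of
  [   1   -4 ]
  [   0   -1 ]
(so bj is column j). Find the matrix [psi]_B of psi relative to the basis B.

Let P have columns b1, b2. Then [psi]_B = P^(-1) A P.
Here det P = -1, so P^(-1) is integer; computing A P first and then P^(-1)(A P) gives [[3, 0], [3, 1]].

[[3, 0], [3, 1]]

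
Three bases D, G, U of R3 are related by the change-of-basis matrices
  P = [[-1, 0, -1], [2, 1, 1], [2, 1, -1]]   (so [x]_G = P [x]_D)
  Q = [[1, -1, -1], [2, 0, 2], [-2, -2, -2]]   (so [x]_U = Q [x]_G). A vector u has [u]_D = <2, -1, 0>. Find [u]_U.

First [u]_G = P [u]_D = <-2, 3, 3>.
Then [u]_U = Q [u]_G = <-8, 2, -8>.

<-8, 2, -8>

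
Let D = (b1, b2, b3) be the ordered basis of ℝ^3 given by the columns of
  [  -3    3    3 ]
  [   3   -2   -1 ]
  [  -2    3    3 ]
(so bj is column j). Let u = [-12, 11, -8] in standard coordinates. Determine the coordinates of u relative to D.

We seek scalars with c_1 b1 + ... + c_3 b3 = u; equivalently solve M c = u where the columns of M are b1, ..., b3.
Solving this 3x3 system gives c = (4, 1, -1).
Check: 4b1 + b2 - b3 = [-12, 11, -8].

[4, 1, -1]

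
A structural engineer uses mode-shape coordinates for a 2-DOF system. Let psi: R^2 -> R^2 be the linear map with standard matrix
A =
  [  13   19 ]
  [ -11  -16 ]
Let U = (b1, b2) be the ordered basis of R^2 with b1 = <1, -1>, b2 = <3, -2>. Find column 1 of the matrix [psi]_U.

<-3, -1>

Compute psi(b1) = A b1 = <-6, 5> in standard coordinates.
Then write this in U-coordinates: solve for y in y_1 b1 + y_2 b2 = <-6, 5>.
This gives y = <-3, -1>, which is column 1 of [psi]_U.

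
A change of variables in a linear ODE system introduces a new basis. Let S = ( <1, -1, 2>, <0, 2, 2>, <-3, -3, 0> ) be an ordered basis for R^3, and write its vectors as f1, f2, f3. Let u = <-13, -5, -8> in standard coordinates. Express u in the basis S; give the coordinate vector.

Write u = c_1 f1 + ... + c_3 f3 and solve for the c_i.
Gaussian elimination on [M | u] yields c = (-4, 0, 3).
Check: -4f1 + 0·f2 + 3f3 = <-13, -5, -8>.

<-4, 0, 3>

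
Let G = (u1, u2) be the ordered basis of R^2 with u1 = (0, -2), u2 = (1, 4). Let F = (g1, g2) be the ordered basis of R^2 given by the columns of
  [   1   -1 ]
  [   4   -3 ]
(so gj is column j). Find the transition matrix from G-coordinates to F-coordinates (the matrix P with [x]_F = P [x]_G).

[[-2, 1], [-2, 0]]

Take x = uj: its G-coordinates are the j-th standard unit vector, so P e_j — column j of P — equals [uj]_F.
u1 = -2g1 - 2g2, giving column 1 = (-2, -2); repeating for each j gives P = [[-2, 1], [-2, 0]].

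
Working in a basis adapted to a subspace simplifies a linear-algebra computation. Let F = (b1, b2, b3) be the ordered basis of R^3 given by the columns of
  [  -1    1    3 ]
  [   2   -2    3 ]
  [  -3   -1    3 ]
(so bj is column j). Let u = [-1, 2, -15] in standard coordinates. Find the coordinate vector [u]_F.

[u]_F is the unique c with M c = u, where M has columns b1, ..., b3.
Solving this 3x3 system gives c = (4, 3, 0).
Check: 4b1 + 3b2 + 0·b3 = [-1, 2, -15].

[4, 3, 0]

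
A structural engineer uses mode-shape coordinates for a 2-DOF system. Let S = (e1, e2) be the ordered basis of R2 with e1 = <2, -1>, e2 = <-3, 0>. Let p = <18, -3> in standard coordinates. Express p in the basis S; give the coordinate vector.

Write p = c_1 e1 + c_2 e2 and solve for the c_i.
System: 2c_1 - 3c_2 = 18, -c_1 + 0c_2 = -3; solving gives c_1 = 3, c_2 = -4.
Check: 3e1 - 4e2 = <18, -3>.

<3, -4>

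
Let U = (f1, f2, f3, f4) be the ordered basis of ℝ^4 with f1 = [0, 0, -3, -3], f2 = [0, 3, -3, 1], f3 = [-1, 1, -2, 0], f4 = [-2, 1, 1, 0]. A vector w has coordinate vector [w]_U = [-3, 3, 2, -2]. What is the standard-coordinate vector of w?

[2, 9, -6, 12]

w = M [w]_U, where M has columns f1, ..., f4.
Carrying out the matrix-vector product, w = [2, 9, -6, 12].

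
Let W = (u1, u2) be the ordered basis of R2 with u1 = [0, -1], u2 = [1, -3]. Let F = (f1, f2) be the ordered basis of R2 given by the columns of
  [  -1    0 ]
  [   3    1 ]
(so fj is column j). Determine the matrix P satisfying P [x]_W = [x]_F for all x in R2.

Take x = uj: its W-coordinates are the j-th standard unit vector, so P e_j — column j of P — equals [uj]_F.
u1 = 0·f1 - f2, giving column 1 = [0, -1]; repeating for each j gives P = [[0, -1], [-1, 0]].

[[0, -1], [-1, 0]]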